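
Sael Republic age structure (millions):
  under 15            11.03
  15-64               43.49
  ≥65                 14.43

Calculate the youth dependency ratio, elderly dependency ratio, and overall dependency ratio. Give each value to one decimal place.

Youth dependency ratio: 25.4
Old-age dependency ratio: 33.2
Total dependency ratio: 58.5

Youth dependency ratio = 11.03 / 43.49 × 100 = 25.4
Old-age dependency ratio = 14.43 / 43.49 × 100 = 33.2
Total dependency ratio = (11.03 + 14.43) / 43.49 × 100 = 25.46 / 43.49 × 100 = 58.5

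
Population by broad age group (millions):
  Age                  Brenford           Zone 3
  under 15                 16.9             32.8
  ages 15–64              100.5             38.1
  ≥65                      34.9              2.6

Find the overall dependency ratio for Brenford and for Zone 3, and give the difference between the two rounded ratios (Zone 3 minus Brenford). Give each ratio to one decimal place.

Brenford: (16.9 + 34.9) / 100.5 × 100 = 51.8 / 100.5 × 100 = 51.5
Zone 3: (32.8 + 2.6) / 38.1 × 100 = 35.4 / 38.1 × 100 = 92.9

Brenford: 51.5
Zone 3: 92.9
Difference: +41.4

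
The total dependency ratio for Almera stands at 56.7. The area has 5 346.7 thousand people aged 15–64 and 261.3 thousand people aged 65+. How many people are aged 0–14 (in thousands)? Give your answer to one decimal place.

Aged 0–14: 2 770.3

Total dependency ratio = (youth + elderly) / working-age × 100
56.7 = (Y + 261.3) / 5 346.7 × 100
⇒ 2 770.3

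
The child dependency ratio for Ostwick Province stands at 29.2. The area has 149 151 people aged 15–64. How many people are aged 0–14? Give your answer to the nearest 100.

Aged 0–14: 43 600

Youth dependency ratio = youth / working-age × 100
29.2 = Y / 149 151 × 100
⇒ 43 600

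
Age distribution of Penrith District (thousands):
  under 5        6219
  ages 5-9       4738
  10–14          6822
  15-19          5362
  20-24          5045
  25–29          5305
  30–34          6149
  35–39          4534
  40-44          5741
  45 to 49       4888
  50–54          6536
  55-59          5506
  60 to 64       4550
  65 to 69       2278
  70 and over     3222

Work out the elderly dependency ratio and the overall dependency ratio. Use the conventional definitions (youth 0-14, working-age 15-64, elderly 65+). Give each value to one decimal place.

Old-age dependency ratio: 10.3
Total dependency ratio: 43.4

0–14: 6219 + 4738 + 6822 = 17779
15–64: 5362 + 5045 + 5305 + 6149 + 4534 + 5741 + 4888 + 6536 + 5506 + 4550 = 53616
65+: 2278 + 3222 = 5500
Old-age dependency ratio = 5500 / 53616 × 100 = 10.3
Total dependency ratio = (17779 + 5500) / 53616 × 100 = 23279 / 53616 × 100 = 43.4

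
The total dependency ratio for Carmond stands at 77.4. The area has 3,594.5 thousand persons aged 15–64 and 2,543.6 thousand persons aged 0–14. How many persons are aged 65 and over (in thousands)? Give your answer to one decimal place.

Total dependency ratio = (youth + elderly) / working-age × 100
77.4 = (2,543.6 + E) / 3,594.5 × 100
⇒ 238.5

Aged 65 and over: 238.5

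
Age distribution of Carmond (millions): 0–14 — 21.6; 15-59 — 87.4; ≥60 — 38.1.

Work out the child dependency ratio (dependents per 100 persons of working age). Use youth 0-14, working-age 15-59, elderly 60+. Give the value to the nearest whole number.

Youth dependency ratio: 25

Youth dependency ratio = 21.6 / 87.4 × 100 = 25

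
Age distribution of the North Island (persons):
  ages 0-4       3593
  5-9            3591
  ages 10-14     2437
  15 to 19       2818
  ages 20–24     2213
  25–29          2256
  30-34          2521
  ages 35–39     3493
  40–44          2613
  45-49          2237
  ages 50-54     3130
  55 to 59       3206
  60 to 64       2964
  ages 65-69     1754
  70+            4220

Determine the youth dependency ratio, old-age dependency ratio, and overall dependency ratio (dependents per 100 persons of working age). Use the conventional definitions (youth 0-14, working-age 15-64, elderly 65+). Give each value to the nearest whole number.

Youth dependency ratio: 35
Old-age dependency ratio: 22
Total dependency ratio: 57

0–14: 3593 + 3591 + 2437 = 9621
15–64: 2818 + 2213 + 2256 + 2521 + 3493 + 2613 + 2237 + 3130 + 3206 + 2964 = 27451
65+: 1754 + 4220 = 5974
Youth dependency ratio = 9621 / 27451 × 100 = 35
Old-age dependency ratio = 5974 / 27451 × 100 = 22
Total dependency ratio = (9621 + 5974) / 27451 × 100 = 15595 / 27451 × 100 = 57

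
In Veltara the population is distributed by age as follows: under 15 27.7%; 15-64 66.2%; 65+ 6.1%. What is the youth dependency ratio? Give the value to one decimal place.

Youth dependency ratio: 41.8

Youth dependency ratio = 27.7 / 66.2 × 100 = 41.8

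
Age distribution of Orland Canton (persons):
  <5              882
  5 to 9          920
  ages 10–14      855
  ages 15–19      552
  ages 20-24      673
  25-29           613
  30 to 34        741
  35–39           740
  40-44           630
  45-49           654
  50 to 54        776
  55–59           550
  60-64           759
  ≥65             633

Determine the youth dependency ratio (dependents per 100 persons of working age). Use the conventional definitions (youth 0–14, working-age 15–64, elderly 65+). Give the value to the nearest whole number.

Youth dependency ratio: 40

0–14: 882 + 920 + 855 = 2 657
15–64: 552 + 673 + 613 + 741 + 740 + 630 + 654 + 776 + 550 + 759 = 6 688
65+: 633
Youth dependency ratio = 2 657 / 6 688 × 100 = 40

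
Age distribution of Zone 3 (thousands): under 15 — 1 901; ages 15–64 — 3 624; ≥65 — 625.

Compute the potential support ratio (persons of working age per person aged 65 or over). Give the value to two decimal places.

Potential support ratio = 3 624 / 625 = 5.80

Potential support ratio: 5.80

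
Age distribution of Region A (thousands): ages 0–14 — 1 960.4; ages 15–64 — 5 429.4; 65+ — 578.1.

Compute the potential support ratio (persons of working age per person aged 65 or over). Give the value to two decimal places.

Potential support ratio = 5 429.4 / 578.1 = 9.39

Potential support ratio: 9.39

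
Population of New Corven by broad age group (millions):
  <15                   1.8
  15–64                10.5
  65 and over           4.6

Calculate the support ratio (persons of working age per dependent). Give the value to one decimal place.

Support ratio = 10.5 / (1.8 + 4.6) = 10.5 / 6.4 = 1.6

Support ratio: 1.6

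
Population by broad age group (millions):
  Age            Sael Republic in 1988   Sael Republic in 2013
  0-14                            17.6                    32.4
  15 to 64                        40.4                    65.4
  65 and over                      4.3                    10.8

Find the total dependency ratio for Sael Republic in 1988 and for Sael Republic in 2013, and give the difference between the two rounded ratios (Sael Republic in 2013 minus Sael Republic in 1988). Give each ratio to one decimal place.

Sael Republic in 1988: (17.6 + 4.3) / 40.4 × 100 = 21.9 / 40.4 × 100 = 54.2
Sael Republic in 2013: (32.4 + 10.8) / 65.4 × 100 = 43.2 / 65.4 × 100 = 66.1

Sael Republic in 1988: 54.2
Sael Republic in 2013: 66.1
Difference: +11.9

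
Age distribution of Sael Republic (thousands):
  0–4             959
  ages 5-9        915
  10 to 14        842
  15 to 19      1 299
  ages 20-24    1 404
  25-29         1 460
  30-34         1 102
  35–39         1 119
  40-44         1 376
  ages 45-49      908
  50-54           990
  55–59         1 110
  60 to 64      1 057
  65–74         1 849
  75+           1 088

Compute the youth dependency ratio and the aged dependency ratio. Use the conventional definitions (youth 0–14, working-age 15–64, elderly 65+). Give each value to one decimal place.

0–14: 959 + 915 + 842 = 2 716
15–64: 1 299 + 1 404 + 1 460 + 1 102 + 1 119 + 1 376 + 908 + 990 + 1 110 + 1 057 = 11 825
65+: 1 849 + 1 088 = 2 937
Youth dependency ratio = 2 716 / 11 825 × 100 = 23.0
Old-age dependency ratio = 2 937 / 11 825 × 100 = 24.8

Youth dependency ratio: 23.0
Old-age dependency ratio: 24.8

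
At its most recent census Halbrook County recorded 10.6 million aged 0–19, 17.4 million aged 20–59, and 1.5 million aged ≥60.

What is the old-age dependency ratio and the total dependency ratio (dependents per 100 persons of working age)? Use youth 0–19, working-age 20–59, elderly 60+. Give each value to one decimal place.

Old-age dependency ratio = 1.5 / 17.4 × 100 = 8.6
Total dependency ratio = (10.6 + 1.5) / 17.4 × 100 = 12.1 / 17.4 × 100 = 69.5

Old-age dependency ratio: 8.6
Total dependency ratio: 69.5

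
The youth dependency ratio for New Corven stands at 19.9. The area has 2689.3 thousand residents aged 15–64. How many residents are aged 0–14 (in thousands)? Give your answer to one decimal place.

Youth dependency ratio = youth / working-age × 100
19.9 = Y / 2689.3 × 100
⇒ 535.2

Aged 0–14: 535.2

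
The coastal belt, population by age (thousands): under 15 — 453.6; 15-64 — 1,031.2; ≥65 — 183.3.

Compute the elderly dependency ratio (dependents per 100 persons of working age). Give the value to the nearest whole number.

Old-age dependency ratio = 183.3 / 1,031.2 × 100 = 18

Old-age dependency ratio: 18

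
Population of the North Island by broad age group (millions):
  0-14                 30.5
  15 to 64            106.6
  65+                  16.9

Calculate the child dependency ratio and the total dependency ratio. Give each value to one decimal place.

Youth dependency ratio: 28.6
Total dependency ratio: 44.5

Youth dependency ratio = 30.5 / 106.6 × 100 = 28.6
Total dependency ratio = (30.5 + 16.9) / 106.6 × 100 = 47.4 / 106.6 × 100 = 44.5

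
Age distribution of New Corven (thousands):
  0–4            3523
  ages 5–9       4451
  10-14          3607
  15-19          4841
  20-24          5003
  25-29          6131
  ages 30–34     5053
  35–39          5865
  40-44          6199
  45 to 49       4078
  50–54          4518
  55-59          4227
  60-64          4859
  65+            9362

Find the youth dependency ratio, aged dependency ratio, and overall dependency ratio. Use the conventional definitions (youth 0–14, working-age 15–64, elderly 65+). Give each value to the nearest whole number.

0–14: 3523 + 4451 + 3607 = 11581
15–64: 4841 + 5003 + 6131 + 5053 + 5865 + 6199 + 4078 + 4518 + 4227 + 4859 = 50774
65+: 9362
Youth dependency ratio = 11581 / 50774 × 100 = 23
Old-age dependency ratio = 9362 / 50774 × 100 = 18
Total dependency ratio = (11581 + 9362) / 50774 × 100 = 20943 / 50774 × 100 = 41

Youth dependency ratio: 23
Old-age dependency ratio: 18
Total dependency ratio: 41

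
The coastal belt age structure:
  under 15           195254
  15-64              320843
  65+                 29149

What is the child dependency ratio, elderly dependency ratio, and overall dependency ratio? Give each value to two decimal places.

Youth dependency ratio = 195254 / 320843 × 100 = 60.86
Old-age dependency ratio = 29149 / 320843 × 100 = 9.09
Total dependency ratio = (195254 + 29149) / 320843 × 100 = 224403 / 320843 × 100 = 69.94

Youth dependency ratio: 60.86
Old-age dependency ratio: 9.09
Total dependency ratio: 69.94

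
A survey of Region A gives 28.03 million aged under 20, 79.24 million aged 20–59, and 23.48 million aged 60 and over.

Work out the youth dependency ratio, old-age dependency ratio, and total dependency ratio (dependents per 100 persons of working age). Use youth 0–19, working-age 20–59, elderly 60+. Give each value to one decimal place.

Youth dependency ratio: 35.4
Old-age dependency ratio: 29.6
Total dependency ratio: 65.0

Youth dependency ratio = 28.03 / 79.24 × 100 = 35.4
Old-age dependency ratio = 23.48 / 79.24 × 100 = 29.6
Total dependency ratio = (28.03 + 23.48) / 79.24 × 100 = 51.51 / 79.24 × 100 = 65.0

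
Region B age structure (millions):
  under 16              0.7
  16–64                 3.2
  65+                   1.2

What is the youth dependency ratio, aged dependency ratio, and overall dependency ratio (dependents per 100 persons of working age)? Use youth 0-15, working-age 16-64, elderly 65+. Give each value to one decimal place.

Youth dependency ratio = 0.7 / 3.2 × 100 = 21.9
Old-age dependency ratio = 1.2 / 3.2 × 100 = 37.5
Total dependency ratio = (0.7 + 1.2) / 3.2 × 100 = 1.9 / 3.2 × 100 = 59.4

Youth dependency ratio: 21.9
Old-age dependency ratio: 37.5
Total dependency ratio: 59.4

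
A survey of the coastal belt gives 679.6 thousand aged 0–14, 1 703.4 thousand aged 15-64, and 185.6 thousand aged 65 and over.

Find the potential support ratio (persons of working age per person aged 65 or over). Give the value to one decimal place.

Potential support ratio: 9.2

Potential support ratio = 1 703.4 / 185.6 = 9.2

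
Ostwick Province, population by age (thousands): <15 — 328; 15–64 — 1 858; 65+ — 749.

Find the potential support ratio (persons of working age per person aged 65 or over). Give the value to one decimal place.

Potential support ratio = 1 858 / 749 = 2.5

Potential support ratio: 2.5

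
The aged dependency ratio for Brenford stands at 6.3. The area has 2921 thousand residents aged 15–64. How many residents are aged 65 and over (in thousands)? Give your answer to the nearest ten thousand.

Old-age dependency ratio = elderly / working-age × 100
6.3 = E / 2921 × 100
⇒ 180

Aged 65 and over: 180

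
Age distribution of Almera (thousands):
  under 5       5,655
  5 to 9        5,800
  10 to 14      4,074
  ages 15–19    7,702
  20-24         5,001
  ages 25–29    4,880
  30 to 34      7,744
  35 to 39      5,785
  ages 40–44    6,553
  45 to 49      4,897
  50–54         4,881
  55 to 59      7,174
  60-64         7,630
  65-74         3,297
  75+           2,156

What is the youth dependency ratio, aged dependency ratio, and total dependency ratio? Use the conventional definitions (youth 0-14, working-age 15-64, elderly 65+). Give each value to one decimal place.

0–14: 5,655 + 5,800 + 4,074 = 15,529
15–64: 7,702 + 5,001 + 4,880 + 7,744 + 5,785 + 6,553 + 4,897 + 4,881 + 7,174 + 7,630 = 62,247
65+: 3,297 + 2,156 = 5,453
Youth dependency ratio = 15,529 / 62,247 × 100 = 24.9
Old-age dependency ratio = 5,453 / 62,247 × 100 = 8.8
Total dependency ratio = (15,529 + 5,453) / 62,247 × 100 = 20,982 / 62,247 × 100 = 33.7

Youth dependency ratio: 24.9
Old-age dependency ratio: 8.8
Total dependency ratio: 33.7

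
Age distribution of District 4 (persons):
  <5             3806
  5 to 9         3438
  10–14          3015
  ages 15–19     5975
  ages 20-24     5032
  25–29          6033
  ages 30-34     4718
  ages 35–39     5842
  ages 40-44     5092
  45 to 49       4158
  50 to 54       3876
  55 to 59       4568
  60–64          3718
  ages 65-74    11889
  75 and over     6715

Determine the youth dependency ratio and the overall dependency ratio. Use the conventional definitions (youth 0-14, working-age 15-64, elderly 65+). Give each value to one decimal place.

0–14: 3806 + 3438 + 3015 = 10259
15–64: 5975 + 5032 + 6033 + 4718 + 5842 + 5092 + 4158 + 3876 + 4568 + 3718 = 49012
65+: 11889 + 6715 = 18604
Youth dependency ratio = 10259 / 49012 × 100 = 20.9
Total dependency ratio = (10259 + 18604) / 49012 × 100 = 28863 / 49012 × 100 = 58.9

Youth dependency ratio: 20.9
Total dependency ratio: 58.9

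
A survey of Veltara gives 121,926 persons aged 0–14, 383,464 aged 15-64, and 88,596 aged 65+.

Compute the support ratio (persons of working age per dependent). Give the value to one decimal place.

Support ratio: 1.8

Support ratio = 383,464 / (121,926 + 88,596) = 383,464 / 210,522 = 1.8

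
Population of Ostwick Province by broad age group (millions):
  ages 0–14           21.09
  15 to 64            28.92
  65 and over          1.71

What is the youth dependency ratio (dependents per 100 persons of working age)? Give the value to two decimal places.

Youth dependency ratio: 72.93

Youth dependency ratio = 21.09 / 28.92 × 100 = 72.93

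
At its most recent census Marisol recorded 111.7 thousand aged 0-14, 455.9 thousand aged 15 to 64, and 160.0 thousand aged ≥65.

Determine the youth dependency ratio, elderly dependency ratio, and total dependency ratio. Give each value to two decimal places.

Youth dependency ratio: 24.50
Old-age dependency ratio: 35.10
Total dependency ratio: 59.60

Youth dependency ratio = 111.7 / 455.9 × 100 = 24.50
Old-age dependency ratio = 160.0 / 455.9 × 100 = 35.10
Total dependency ratio = (111.7 + 160.0) / 455.9 × 100 = 271.7 / 455.9 × 100 = 59.60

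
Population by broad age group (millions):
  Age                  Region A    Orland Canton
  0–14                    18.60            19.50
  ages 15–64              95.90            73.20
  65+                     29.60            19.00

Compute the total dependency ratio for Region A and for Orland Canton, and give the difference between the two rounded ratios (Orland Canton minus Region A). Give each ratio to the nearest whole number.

Region A: (18.60 + 29.60) / 95.90 × 100 = 48.20 / 95.90 × 100 = 50
Orland Canton: (19.50 + 19.00) / 73.20 × 100 = 38.50 / 73.20 × 100 = 53

Region A: 50
Orland Canton: 53
Difference: +3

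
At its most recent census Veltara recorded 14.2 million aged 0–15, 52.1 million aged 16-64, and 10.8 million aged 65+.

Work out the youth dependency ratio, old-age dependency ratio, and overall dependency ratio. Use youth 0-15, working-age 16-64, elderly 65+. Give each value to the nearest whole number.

Youth dependency ratio: 27
Old-age dependency ratio: 21
Total dependency ratio: 48

Youth dependency ratio = 14.2 / 52.1 × 100 = 27
Old-age dependency ratio = 10.8 / 52.1 × 100 = 21
Total dependency ratio = (14.2 + 10.8) / 52.1 × 100 = 25.0 / 52.1 × 100 = 48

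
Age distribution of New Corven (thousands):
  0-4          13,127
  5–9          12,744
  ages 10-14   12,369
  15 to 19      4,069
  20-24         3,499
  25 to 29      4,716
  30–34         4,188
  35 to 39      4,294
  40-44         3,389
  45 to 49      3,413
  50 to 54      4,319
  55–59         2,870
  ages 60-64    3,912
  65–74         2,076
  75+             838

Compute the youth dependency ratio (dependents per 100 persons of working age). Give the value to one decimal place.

0–14: 13,127 + 12,744 + 12,369 = 38,240
15–64: 4,069 + 3,499 + 4,716 + 4,188 + 4,294 + 3,389 + 3,413 + 4,319 + 2,870 + 3,912 = 38,669
65+: 2,076 + 838 = 2,914
Youth dependency ratio = 38,240 / 38,669 × 100 = 98.9

Youth dependency ratio: 98.9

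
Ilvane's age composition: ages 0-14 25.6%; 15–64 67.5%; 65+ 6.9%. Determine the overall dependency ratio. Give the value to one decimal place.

Total dependency ratio = (25.6 + 6.9) / 67.5 × 100 = 32.5 / 67.5 × 100 = 48.1

Total dependency ratio: 48.1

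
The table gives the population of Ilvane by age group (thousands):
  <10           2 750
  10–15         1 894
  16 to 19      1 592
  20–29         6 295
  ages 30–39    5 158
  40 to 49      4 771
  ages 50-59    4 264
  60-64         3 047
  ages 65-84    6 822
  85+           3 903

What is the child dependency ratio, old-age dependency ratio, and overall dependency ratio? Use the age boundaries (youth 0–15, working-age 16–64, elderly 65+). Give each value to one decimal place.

Youth dependency ratio: 18.5
Old-age dependency ratio: 42.7
Total dependency ratio: 61.2

0–15: 2 750 + 1 894 = 4 644
16–64: 1 592 + 6 295 + 5 158 + 4 771 + 4 264 + 3 047 = 25 127
65+: 6 822 + 3 903 = 10 725
Youth dependency ratio = 4 644 / 25 127 × 100 = 18.5
Old-age dependency ratio = 10 725 / 25 127 × 100 = 42.7
Total dependency ratio = (4 644 + 10 725) / 25 127 × 100 = 15 369 / 25 127 × 100 = 61.2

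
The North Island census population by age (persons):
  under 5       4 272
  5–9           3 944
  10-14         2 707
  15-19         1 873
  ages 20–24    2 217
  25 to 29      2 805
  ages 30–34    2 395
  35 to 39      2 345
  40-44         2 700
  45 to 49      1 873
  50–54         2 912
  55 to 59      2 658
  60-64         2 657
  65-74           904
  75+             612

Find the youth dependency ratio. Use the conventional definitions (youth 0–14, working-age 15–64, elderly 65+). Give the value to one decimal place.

0–14: 4 272 + 3 944 + 2 707 = 10 923
15–64: 1 873 + 2 217 + 2 805 + 2 395 + 2 345 + 2 700 + 1 873 + 2 912 + 2 658 + 2 657 = 24 435
65+: 904 + 612 = 1 516
Youth dependency ratio = 10 923 / 24 435 × 100 = 44.7

Youth dependency ratio: 44.7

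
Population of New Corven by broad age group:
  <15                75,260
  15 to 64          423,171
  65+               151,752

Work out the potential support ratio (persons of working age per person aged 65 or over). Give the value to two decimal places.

Potential support ratio: 2.79

Potential support ratio = 423,171 / 151,752 = 2.79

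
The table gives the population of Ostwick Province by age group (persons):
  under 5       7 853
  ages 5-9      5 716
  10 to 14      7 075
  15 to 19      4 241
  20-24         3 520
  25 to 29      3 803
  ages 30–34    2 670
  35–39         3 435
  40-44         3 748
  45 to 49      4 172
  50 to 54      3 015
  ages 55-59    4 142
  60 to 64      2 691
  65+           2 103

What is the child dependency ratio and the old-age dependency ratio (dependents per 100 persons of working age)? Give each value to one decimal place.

Youth dependency ratio: 58.3
Old-age dependency ratio: 5.9

0–14: 7 853 + 5 716 + 7 075 = 20 644
15–64: 4 241 + 3 520 + 3 803 + 2 670 + 3 435 + 3 748 + 4 172 + 3 015 + 4 142 + 2 691 = 35 437
65+: 2 103
Youth dependency ratio = 20 644 / 35 437 × 100 = 58.3
Old-age dependency ratio = 2 103 / 35 437 × 100 = 5.9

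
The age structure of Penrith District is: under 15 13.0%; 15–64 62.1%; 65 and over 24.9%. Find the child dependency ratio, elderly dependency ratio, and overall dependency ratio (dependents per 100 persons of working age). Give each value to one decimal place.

Youth dependency ratio: 20.9
Old-age dependency ratio: 40.1
Total dependency ratio: 61.0

Youth dependency ratio = 13.0 / 62.1 × 100 = 20.9
Old-age dependency ratio = 24.9 / 62.1 × 100 = 40.1
Total dependency ratio = (13.0 + 24.9) / 62.1 × 100 = 37.9 / 62.1 × 100 = 61.0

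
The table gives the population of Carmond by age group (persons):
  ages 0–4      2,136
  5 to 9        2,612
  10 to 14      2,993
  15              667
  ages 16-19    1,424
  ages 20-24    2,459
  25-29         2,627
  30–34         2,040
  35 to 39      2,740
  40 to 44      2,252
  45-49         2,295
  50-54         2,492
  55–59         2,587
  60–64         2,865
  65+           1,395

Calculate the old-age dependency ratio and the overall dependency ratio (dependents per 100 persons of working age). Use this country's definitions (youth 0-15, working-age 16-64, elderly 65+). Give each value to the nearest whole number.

Old-age dependency ratio: 6
Total dependency ratio: 41

0–15: 2,136 + 2,612 + 2,993 + 667 = 8,408
16–64: 1,424 + 2,459 + 2,627 + 2,040 + 2,740 + 2,252 + 2,295 + 2,492 + 2,587 + 2,865 = 23,781
65+: 1,395
Old-age dependency ratio = 1,395 / 23,781 × 100 = 6
Total dependency ratio = (8,408 + 1,395) / 23,781 × 100 = 9,803 / 23,781 × 100 = 41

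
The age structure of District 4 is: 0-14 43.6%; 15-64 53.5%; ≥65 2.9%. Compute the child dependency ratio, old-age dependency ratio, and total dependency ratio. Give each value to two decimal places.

Youth dependency ratio: 81.50
Old-age dependency ratio: 5.42
Total dependency ratio: 86.92

Youth dependency ratio = 43.6 / 53.5 × 100 = 81.50
Old-age dependency ratio = 2.9 / 53.5 × 100 = 5.42
Total dependency ratio = (43.6 + 2.9) / 53.5 × 100 = 46.5 / 53.5 × 100 = 86.92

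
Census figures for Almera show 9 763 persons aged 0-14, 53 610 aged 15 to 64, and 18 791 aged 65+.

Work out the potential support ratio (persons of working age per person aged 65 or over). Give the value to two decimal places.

Potential support ratio = 53 610 / 18 791 = 2.85

Potential support ratio: 2.85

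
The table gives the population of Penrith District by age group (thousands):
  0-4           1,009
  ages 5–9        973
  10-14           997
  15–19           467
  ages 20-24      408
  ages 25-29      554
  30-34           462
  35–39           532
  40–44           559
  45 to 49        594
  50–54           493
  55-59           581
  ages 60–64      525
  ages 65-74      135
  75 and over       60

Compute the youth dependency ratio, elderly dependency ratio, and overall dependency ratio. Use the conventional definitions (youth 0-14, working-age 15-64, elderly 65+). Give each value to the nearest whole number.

Youth dependency ratio: 58
Old-age dependency ratio: 4
Total dependency ratio: 61

0–14: 1,009 + 973 + 997 = 2,979
15–64: 467 + 408 + 554 + 462 + 532 + 559 + 594 + 493 + 581 + 525 = 5,175
65+: 135 + 60 = 195
Youth dependency ratio = 2,979 / 5,175 × 100 = 58
Old-age dependency ratio = 195 / 5,175 × 100 = 4
Total dependency ratio = (2,979 + 195) / 5,175 × 100 = 3,174 / 5,175 × 100 = 61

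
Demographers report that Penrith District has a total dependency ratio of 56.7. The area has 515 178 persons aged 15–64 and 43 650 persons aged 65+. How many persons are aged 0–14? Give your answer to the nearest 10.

Aged 0–14: 248 460

Total dependency ratio = (youth + elderly) / working-age × 100
56.7 = (Y + 43 650) / 515 178 × 100
⇒ 248 460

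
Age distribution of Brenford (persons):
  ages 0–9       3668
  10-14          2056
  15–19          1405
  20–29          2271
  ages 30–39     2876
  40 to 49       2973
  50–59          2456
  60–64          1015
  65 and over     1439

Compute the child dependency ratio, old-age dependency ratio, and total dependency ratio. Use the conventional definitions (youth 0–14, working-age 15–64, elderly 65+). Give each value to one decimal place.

0–14: 3668 + 2056 = 5724
15–64: 1405 + 2271 + 2876 + 2973 + 2456 + 1015 = 12996
65+: 1439
Youth dependency ratio = 5724 / 12996 × 100 = 44.0
Old-age dependency ratio = 1439 / 12996 × 100 = 11.1
Total dependency ratio = (5724 + 1439) / 12996 × 100 = 7163 / 12996 × 100 = 55.1

Youth dependency ratio: 44.0
Old-age dependency ratio: 11.1
Total dependency ratio: 55.1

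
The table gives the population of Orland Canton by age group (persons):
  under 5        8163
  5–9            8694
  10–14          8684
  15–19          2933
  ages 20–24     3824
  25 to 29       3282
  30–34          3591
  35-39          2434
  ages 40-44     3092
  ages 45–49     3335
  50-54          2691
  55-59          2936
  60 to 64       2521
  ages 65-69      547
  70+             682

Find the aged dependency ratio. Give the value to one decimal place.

Old-age dependency ratio: 4.0

0–14: 8163 + 8694 + 8684 = 25541
15–64: 2933 + 3824 + 3282 + 3591 + 2434 + 3092 + 3335 + 2691 + 2936 + 2521 = 30639
65+: 547 + 682 = 1229
Old-age dependency ratio = 1229 / 30639 × 100 = 4.0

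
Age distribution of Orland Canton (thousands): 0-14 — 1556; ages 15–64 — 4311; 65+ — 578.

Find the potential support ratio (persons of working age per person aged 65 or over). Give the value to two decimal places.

Potential support ratio: 7.46

Potential support ratio = 4311 / 578 = 7.46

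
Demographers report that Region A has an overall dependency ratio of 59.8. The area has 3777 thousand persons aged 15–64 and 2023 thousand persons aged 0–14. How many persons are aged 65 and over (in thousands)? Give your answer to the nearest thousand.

Total dependency ratio = (youth + elderly) / working-age × 100
59.8 = (2023 + E) / 3777 × 100
⇒ 236

Aged 65 and over: 236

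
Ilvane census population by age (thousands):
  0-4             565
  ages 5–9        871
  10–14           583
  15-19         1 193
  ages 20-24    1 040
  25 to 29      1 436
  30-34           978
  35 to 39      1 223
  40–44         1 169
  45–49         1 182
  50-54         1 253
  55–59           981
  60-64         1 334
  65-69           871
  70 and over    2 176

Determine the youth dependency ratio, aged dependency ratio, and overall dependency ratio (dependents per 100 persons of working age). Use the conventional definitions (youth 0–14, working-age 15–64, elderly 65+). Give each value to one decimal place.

0–14: 565 + 871 + 583 = 2 019
15–64: 1 193 + 1 040 + 1 436 + 978 + 1 223 + 1 169 + 1 182 + 1 253 + 981 + 1 334 = 11 789
65+: 871 + 2 176 = 3 047
Youth dependency ratio = 2 019 / 11 789 × 100 = 17.1
Old-age dependency ratio = 3 047 / 11 789 × 100 = 25.8
Total dependency ratio = (2 019 + 3 047) / 11 789 × 100 = 5 066 / 11 789 × 100 = 43.0

Youth dependency ratio: 17.1
Old-age dependency ratio: 25.8
Total dependency ratio: 43.0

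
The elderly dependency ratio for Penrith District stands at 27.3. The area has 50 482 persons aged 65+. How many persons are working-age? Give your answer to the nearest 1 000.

Old-age dependency ratio = elderly / working-age × 100
27.3 = 50 482 / W × 100
⇒ 185 000

Working-age: 185 000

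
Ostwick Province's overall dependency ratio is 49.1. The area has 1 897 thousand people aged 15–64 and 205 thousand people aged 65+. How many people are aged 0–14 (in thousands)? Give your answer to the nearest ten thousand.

Aged 0–14: 730

Total dependency ratio = (youth + elderly) / working-age × 100
49.1 = (Y + 205) / 1 897 × 100
⇒ 730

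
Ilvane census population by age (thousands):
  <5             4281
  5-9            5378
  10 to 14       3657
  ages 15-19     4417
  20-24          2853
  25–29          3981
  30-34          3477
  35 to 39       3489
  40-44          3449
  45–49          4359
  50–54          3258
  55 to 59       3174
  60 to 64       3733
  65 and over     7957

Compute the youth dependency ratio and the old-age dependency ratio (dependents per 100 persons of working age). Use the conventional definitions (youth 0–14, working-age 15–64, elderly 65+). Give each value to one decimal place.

0–14: 4281 + 5378 + 3657 = 13316
15–64: 4417 + 2853 + 3981 + 3477 + 3489 + 3449 + 4359 + 3258 + 3174 + 3733 = 36190
65+: 7957
Youth dependency ratio = 13316 / 36190 × 100 = 36.8
Old-age dependency ratio = 7957 / 36190 × 100 = 22.0

Youth dependency ratio: 36.8
Old-age dependency ratio: 22.0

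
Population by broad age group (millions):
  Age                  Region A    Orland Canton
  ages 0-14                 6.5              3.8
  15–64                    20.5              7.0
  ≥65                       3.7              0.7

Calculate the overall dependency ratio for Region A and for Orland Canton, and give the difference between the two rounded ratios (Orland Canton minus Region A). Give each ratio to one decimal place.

Region A: 49.8
Orland Canton: 64.3
Difference: +14.5

Region A: (6.5 + 3.7) / 20.5 × 100 = 10.2 / 20.5 × 100 = 49.8
Orland Canton: (3.8 + 0.7) / 7.0 × 100 = 4.5 / 7.0 × 100 = 64.3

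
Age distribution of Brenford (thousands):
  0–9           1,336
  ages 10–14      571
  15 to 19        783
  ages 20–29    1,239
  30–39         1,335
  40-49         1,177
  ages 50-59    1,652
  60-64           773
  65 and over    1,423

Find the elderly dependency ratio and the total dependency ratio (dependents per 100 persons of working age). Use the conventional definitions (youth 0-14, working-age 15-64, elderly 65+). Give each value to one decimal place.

0–14: 1,336 + 571 = 1,907
15–64: 783 + 1,239 + 1,335 + 1,177 + 1,652 + 773 = 6,959
65+: 1,423
Old-age dependency ratio = 1,423 / 6,959 × 100 = 20.4
Total dependency ratio = (1,907 + 1,423) / 6,959 × 100 = 3,330 / 6,959 × 100 = 47.9

Old-age dependency ratio: 20.4
Total dependency ratio: 47.9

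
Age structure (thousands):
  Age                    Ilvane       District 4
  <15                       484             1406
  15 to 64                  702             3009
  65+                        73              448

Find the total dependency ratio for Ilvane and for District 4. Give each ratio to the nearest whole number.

Ilvane: (484 + 73) / 702 × 100 = 557 / 702 × 100 = 79
District 4: (1406 + 448) / 3009 × 100 = 1854 / 3009 × 100 = 62

Ilvane: 79
District 4: 62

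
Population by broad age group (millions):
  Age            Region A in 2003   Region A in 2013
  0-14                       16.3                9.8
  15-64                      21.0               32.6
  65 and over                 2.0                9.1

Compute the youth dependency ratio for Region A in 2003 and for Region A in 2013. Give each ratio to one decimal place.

Region A in 2003: 16.3 / 21.0 × 100 = 77.6
Region A in 2013: 9.8 / 32.6 × 100 = 30.1

Region A in 2003: 77.6
Region A in 2013: 30.1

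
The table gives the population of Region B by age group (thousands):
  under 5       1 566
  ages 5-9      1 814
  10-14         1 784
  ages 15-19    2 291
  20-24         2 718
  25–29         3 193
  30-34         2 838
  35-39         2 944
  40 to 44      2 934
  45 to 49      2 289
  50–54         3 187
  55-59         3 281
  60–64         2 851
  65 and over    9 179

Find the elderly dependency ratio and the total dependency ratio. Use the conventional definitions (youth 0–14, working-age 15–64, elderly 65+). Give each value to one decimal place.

Old-age dependency ratio: 32.2
Total dependency ratio: 50.3

0–14: 1 566 + 1 814 + 1 784 = 5 164
15–64: 2 291 + 2 718 + 3 193 + 2 838 + 2 944 + 2 934 + 2 289 + 3 187 + 3 281 + 2 851 = 28 526
65+: 9 179
Old-age dependency ratio = 9 179 / 28 526 × 100 = 32.2
Total dependency ratio = (5 164 + 9 179) / 28 526 × 100 = 14 343 / 28 526 × 100 = 50.3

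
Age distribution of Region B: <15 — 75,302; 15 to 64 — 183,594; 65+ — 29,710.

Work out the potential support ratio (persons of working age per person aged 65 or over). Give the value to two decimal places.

Potential support ratio = 183,594 / 29,710 = 6.18

Potential support ratio: 6.18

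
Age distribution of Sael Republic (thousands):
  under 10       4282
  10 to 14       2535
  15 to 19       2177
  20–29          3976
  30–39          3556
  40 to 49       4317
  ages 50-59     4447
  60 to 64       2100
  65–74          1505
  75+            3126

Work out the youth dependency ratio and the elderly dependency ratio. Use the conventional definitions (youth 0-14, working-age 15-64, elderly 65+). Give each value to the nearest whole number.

Youth dependency ratio: 33
Old-age dependency ratio: 23

0–14: 4282 + 2535 = 6817
15–64: 2177 + 3976 + 3556 + 4317 + 4447 + 2100 = 20573
65+: 1505 + 3126 = 4631
Youth dependency ratio = 6817 / 20573 × 100 = 33
Old-age dependency ratio = 4631 / 20573 × 100 = 23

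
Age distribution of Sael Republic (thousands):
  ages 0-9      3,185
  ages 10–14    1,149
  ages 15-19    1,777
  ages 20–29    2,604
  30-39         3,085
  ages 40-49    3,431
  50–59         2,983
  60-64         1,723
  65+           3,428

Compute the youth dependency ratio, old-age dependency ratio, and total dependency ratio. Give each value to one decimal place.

Youth dependency ratio: 27.8
Old-age dependency ratio: 22.0
Total dependency ratio: 49.7

0–14: 3,185 + 1,149 = 4,334
15–64: 1,777 + 2,604 + 3,085 + 3,431 + 2,983 + 1,723 = 15,603
65+: 3,428
Youth dependency ratio = 4,334 / 15,603 × 100 = 27.8
Old-age dependency ratio = 3,428 / 15,603 × 100 = 22.0
Total dependency ratio = (4,334 + 3,428) / 15,603 × 100 = 7,762 / 15,603 × 100 = 49.7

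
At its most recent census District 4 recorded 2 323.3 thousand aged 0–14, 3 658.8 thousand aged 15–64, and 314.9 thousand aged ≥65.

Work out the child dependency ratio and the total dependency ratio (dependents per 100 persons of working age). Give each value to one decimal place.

Youth dependency ratio = 2 323.3 / 3 658.8 × 100 = 63.5
Total dependency ratio = (2 323.3 + 314.9) / 3 658.8 × 100 = 2 638.2 / 3 658.8 × 100 = 72.1

Youth dependency ratio: 63.5
Total dependency ratio: 72.1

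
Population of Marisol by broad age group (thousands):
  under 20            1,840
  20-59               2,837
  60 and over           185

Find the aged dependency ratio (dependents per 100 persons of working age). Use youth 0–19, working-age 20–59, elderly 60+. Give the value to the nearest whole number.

Old-age dependency ratio = 185 / 2,837 × 100 = 7

Old-age dependency ratio: 7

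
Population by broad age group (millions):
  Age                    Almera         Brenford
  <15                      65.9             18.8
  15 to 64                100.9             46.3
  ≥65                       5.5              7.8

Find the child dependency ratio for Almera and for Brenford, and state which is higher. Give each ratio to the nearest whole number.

Almera: 65
Brenford: 41
Higher: Almera

Almera: 65.9 / 100.9 × 100 = 65
Brenford: 18.8 / 46.3 × 100 = 41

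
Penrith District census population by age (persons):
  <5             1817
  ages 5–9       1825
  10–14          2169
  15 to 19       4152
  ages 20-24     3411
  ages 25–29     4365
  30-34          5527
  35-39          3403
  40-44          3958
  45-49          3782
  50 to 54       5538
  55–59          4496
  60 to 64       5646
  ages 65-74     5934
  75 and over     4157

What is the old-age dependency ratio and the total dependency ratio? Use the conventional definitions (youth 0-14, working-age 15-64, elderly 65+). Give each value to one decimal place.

Old-age dependency ratio: 22.8
Total dependency ratio: 35.9

0–14: 1817 + 1825 + 2169 = 5811
15–64: 4152 + 3411 + 4365 + 5527 + 3403 + 3958 + 3782 + 5538 + 4496 + 5646 = 44278
65+: 5934 + 4157 = 10091
Old-age dependency ratio = 10091 / 44278 × 100 = 22.8
Total dependency ratio = (5811 + 10091) / 44278 × 100 = 15902 / 44278 × 100 = 35.9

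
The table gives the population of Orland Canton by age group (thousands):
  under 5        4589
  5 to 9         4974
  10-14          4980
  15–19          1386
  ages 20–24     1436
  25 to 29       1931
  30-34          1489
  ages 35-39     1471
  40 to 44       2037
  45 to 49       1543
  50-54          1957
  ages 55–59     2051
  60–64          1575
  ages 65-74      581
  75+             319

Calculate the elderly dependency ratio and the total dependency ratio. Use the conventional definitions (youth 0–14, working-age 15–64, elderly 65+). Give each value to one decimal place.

Old-age dependency ratio: 5.3
Total dependency ratio: 91.5

0–14: 4589 + 4974 + 4980 = 14543
15–64: 1386 + 1436 + 1931 + 1489 + 1471 + 2037 + 1543 + 1957 + 2051 + 1575 = 16876
65+: 581 + 319 = 900
Old-age dependency ratio = 900 / 16876 × 100 = 5.3
Total dependency ratio = (14543 + 900) / 16876 × 100 = 15443 / 16876 × 100 = 91.5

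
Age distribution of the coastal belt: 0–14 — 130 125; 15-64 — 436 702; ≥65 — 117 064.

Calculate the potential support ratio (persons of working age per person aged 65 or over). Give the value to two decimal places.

Potential support ratio: 3.73

Potential support ratio = 436 702 / 117 064 = 3.73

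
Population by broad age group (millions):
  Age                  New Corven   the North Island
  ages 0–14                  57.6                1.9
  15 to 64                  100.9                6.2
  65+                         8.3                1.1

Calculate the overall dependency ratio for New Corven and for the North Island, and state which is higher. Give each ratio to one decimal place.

New Corven: (57.6 + 8.3) / 100.9 × 100 = 65.9 / 100.9 × 100 = 65.3
the North Island: (1.9 + 1.1) / 6.2 × 100 = 3.0 / 6.2 × 100 = 48.4

New Corven: 65.3
the North Island: 48.4
Higher: New Corven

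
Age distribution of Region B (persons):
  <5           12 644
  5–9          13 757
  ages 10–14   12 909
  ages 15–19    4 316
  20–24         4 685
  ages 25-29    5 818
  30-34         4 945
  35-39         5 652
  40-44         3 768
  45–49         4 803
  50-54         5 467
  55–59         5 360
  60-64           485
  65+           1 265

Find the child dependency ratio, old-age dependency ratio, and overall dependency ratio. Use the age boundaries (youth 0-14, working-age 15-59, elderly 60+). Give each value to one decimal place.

Youth dependency ratio: 87.7
Old-age dependency ratio: 3.9
Total dependency ratio: 91.6

0–14: 12 644 + 13 757 + 12 909 = 39 310
15–59: 4 316 + 4 685 + 5 818 + 4 945 + 5 652 + 3 768 + 4 803 + 5 467 + 5 360 = 44 814
60+: 485 + 1 265 = 1 750
Youth dependency ratio = 39 310 / 44 814 × 100 = 87.7
Old-age dependency ratio = 1 750 / 44 814 × 100 = 3.9
Total dependency ratio = (39 310 + 1 750) / 44 814 × 100 = 41 060 / 44 814 × 100 = 91.6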